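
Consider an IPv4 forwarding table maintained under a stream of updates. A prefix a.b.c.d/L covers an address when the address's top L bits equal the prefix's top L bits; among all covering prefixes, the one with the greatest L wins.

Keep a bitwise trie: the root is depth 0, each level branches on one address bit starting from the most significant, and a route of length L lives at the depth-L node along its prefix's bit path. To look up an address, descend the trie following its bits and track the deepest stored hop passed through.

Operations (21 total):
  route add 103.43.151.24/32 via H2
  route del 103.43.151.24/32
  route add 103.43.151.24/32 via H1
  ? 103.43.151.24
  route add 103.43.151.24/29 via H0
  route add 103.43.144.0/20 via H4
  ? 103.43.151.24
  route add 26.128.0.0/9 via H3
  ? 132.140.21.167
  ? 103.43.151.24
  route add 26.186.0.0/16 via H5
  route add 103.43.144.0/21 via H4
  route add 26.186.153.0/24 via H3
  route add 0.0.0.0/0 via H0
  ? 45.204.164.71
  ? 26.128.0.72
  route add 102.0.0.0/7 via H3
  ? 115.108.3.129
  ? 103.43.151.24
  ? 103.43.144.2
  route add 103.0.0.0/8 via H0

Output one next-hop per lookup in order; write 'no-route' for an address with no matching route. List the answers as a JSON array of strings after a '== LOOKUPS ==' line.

Trace:
  + 103.43.151.24/32 (H2) depth=32
  del 103.43.151.24/32 (clear depth 32)
  + 103.43.151.24/32 (H1) depth=32
  lookup 103.43.151.24: bits 01100111001010111001011100011000 walk d0:-→d1:-→d2:-→d3:-→d4:-→d5:-→d6:-→d7:-→d8:-→d9:-→d10:-→d11:-→d12:-→d13:-→d14:-→d15:-→d16:-→d17:-→d18:-→d19:-→d20:-→d21:-→d22:-→d23:-→d24:-→d25:-→d26:-→d27:-→d28:-→d29:-→d30:-→d31:-→d32:H1 -> H1
  + 103.43.151.24/29 (H0) depth=29
  + 103.43.144.0/20 (H4) depth=20
  lookup 103.43.151.24: bits 01100111001010111001011100011000 walk d0:-→d1:-→d2:-→d3:-→d4:-→d5:-→d6:-→d7:-→d8:-→d9:-→d10:-→d11:-→d12:-→d13:-→d14:-→d15:-→d16:-→d17:-→d18:-→d19:-→d20:H4→d21:-→d22:-→d23:-→d24:-→d25:-→d26:-→d27:-→d28:-→d29:H0→d30:-→d31:-→d32:H1 -> H1
  + 26.128.0.0/9 (H3) depth=9
  lookup 132.140.21.167: bits ε walk d0:- -> no-route
  lookup 103.43.151.24: bits 01100111001010111001011100011000 walk d0:-→d1:-→d2:-→d3:-→d4:-→d5:-→d6:-→d7:-→d8:-→d9:-→d10:-→d11:-→d12:-→d13:-→d14:-→d15:-→d16:-→d17:-→d18:-→d19:-→d20:H4→d21:-→d22:-→d23:-→d24:-→d25:-→d26:-→d27:-→d28:-→d29:H0→d30:-→d31:-→d32:H1 -> H1
  + 26.186.0.0/16 (H5) depth=16
  + 103.43.144.0/21 (H4) depth=21
  + 26.186.153.0/24 (H3) depth=24
  + 0.0.0.0/0 (H0) depth=0
  lookup 45.204.164.71: bits 00 walk d0:H0→d1:-→d2:- -> H0
  lookup 26.128.0.72: bits 0001101010 walk d0:H0→d1:-→d2:-→d3:-→d4:-→d5:-→d6:-→d7:-→d8:-→d9:H3→d10:- -> H3
  + 102.0.0.0/7 (H3) depth=7
  lookup 115.108.3.129: bits 011 walk d0:H0→d1:-→d2:-→d3:- -> H0
  lookup 103.43.151.24: bits 01100111001010111001011100011000 walk d0:H0→d1:-→d2:-→d3:-→d4:-→d5:-→d6:-→d7:H3→d8:-→d9:-→d10:-→d11:-→d12:-→d13:-→d14:-→d15:-→d16:-→d17:-→d18:-→d19:-→d20:H4→d21:H4→d22:-→d23:-→d24:-→d25:-→d26:-→d27:-→d28:-→d29:H0→d30:-→d31:-→d32:H1 -> H1
  lookup 103.43.144.2: bits 011001110010101110010 walk d0:H0→d1:-→d2:-→d3:-→d4:-→d5:-→d6:-→d7:H3→d8:-→d9:-→d10:-→d11:-→d12:-→d13:-→d14:-→d15:-→d16:-→d17:-→d18:-→d19:-→d20:H4→d21:H4 -> H4
  + 103.0.0.0/8 (H0) depth=8

== LOOKUPS ==
["H1","H1","no-route","H1","H0","H3","H0","H1","H4"]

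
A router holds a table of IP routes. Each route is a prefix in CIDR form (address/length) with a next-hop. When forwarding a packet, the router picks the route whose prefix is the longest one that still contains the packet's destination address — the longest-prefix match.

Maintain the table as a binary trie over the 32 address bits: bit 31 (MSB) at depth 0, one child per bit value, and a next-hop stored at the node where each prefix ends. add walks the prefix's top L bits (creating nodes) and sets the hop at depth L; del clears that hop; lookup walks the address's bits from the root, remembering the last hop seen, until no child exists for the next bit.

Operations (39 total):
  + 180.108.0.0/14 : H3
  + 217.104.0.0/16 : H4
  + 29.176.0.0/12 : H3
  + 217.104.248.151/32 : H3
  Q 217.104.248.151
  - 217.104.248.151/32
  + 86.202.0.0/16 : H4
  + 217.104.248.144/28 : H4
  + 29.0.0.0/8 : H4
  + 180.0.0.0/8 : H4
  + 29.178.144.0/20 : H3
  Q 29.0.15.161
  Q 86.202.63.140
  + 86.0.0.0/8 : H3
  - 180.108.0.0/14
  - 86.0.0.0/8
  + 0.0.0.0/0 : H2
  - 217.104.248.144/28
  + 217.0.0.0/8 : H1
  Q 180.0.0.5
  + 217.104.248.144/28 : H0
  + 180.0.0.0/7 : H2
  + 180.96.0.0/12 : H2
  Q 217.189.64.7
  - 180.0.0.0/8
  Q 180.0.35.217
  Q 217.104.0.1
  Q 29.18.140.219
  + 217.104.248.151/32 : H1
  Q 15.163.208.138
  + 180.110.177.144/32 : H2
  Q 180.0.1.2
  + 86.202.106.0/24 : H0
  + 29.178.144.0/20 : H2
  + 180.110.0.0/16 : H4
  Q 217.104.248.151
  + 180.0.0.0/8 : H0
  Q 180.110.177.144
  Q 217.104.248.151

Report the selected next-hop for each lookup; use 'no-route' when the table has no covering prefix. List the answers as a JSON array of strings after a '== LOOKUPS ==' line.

Apply in order:
  add 180.108.0.0/14 -> H3 at depth 14
  add 217.104.0.0/16 -> H4 at depth 16
  add 29.176.0.0/12 -> H3 at depth 12
  add 217.104.248.151/32 -> H3 at depth 32
  Q 217.104.248.151: descend 11011001011010001111100010010111 ; hops seen [H4,H3] ; pick H3
  - 217.104.248.151/32 clear@32
  add 86.202.0.0/16 -> H4 at depth 16
  add 217.104.248.144/28 -> H4 at depth 28
  add 29.0.0.0/8 -> H4 at depth 8
  add 180.0.0.0/8 -> H4 at depth 8
  add 29.178.144.0/20 -> H3 at depth 20
  Q 29.0.15.161: descend 00011101 ; hops seen [H4] ; pick H4
  Q 86.202.63.140: descend 0101011011001010 ; hops seen [H4] ; pick H4
  add 86.0.0.0/8 -> H3 at depth 8
  - 180.108.0.0/14 clear@14
  - 86.0.0.0/8 clear@8
  add 0.0.0.0/0 -> H2 at depth 0
  - 217.104.248.144/28 clear@28
  add 217.0.0.0/8 -> H1 at depth 8
  Q 180.0.0.5: descend 101101000 ; hops seen [H2,H4] ; pick H4
  add 217.104.248.144/28 -> H0 at depth 28
  add 180.0.0.0/7 -> H2 at depth 7
  add 180.96.0.0/12 -> H2 at depth 12
  Q 217.189.64.7: descend 11011001 ; hops seen [H2,H1] ; pick H1
  - 180.0.0.0/8 clear@8
  Q 180.0.35.217: descend 101101000 ; hops seen [H2,H2] ; pick H2
  Q 217.104.0.1: descend 1101100101101000 ; hops seen [H2,H1,H4] ; pick H4
  Q 29.18.140.219: descend 00011101 ; hops seen [H2,H4] ; pick H4
  add 217.104.248.151/32 -> H1 at depth 32
  Q 15.163.208.138: descend 000 ; hops seen [H2] ; pick H2
  add 180.110.177.144/32 -> H2 at depth 32
  Q 180.0.1.2: descend 101101000 ; hops seen [H2,H2] ; pick H2
  add 86.202.106.0/24 -> H0 at depth 24
  add 29.178.144.0/20 -> H2 at depth 20
  add 180.110.0.0/16 -> H4 at depth 16
  Q 217.104.248.151: descend 11011001011010001111100010010111 ; hops seen [H2,H1,H4,H0,H1] ; pick H1
  add 180.0.0.0/8 -> H0 at depth 8
  Q 180.110.177.144: descend 10110100011011101011000110010000 ; hops seen [H2,H2,H0,H2,H4,H2] ; pick H2
  Q 217.104.248.151: descend 11011001011010001111100010010111 ; hops seen [H2,H1,H4,H0,H1] ; pick H1

== LOOKUPS ==
["H3","H4","H4","H4","H1","H2","H4","H4","H2","H2","H1","H2","H1"]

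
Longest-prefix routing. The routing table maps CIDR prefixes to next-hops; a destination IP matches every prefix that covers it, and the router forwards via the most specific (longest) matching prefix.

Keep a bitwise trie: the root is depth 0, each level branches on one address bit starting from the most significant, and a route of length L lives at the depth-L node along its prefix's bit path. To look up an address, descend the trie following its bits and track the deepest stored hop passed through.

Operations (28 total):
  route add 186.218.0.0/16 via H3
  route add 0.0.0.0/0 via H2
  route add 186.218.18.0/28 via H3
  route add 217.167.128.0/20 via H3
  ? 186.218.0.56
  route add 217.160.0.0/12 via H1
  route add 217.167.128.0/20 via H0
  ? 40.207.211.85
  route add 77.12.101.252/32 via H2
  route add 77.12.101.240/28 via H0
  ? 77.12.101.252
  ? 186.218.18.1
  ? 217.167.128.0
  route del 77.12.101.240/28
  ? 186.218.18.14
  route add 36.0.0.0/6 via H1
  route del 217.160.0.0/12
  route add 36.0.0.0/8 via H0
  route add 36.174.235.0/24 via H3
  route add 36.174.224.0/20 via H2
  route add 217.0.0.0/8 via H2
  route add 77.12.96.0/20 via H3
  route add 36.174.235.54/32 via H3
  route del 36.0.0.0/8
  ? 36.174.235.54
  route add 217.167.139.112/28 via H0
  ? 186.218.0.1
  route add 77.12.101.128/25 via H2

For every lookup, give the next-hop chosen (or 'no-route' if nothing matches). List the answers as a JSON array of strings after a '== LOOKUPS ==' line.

Trace:
  + 186.218.0.0/16 (H3) depth=16
  + 0.0.0.0/0 (H2) depth=0
  + 186.218.18.0/28 (H3) depth=28
  + 217.167.128.0/20 (H3) depth=20
  ? 186.218.0.56  path d0:H2→d1:-→d2:-→d3:-→d4:-→d5:-→d6:-→d7:-→d8:-→d9:-→d10:-→d11:-→d12:-→d13:-→d14:-→d15:-→d16:H3→d17:-→d18:-→d19:-  best=H3
  + 217.160.0.0/12 (H1) depth=12
  + 217.167.128.0/20 (H0) depth=20
  ? 40.207.211.85  path d0:H2  best=H2
  + 77.12.101.252/32 (H2) depth=32
  + 77.12.101.240/28 (H0) depth=28
  ? 77.12.101.252  path d0:H2→d1:-→d2:-→d3:-→d4:-→d5:-→d6:-→d7:-→d8:-→d9:-→d10:-→d11:-→d12:-→d13:-→d14:-→d15:-→d16:-→d17:-→d18:-→d19:-→d20:-→d21:-→d22:-→d23:-→d24:-→d25:-→d26:-→d27:-→d28:H0→d29:-→d30:-→d31:-→d32:H2  best=H2
  ? 186.218.18.1  path d0:H2→d1:-→d2:-→d3:-→d4:-→d5:-→d6:-→d7:-→d8:-→d9:-→d10:-→d11:-→d12:-→d13:-→d14:-→d15:-→d16:H3→d17:-→d18:-→d19:-→d20:-→d21:-→d22:-→d23:-→d24:-→d25:-→d26:-→d27:-→d28:H3  best=H3
  ? 217.167.128.0  path d0:H2→d1:-→d2:-→d3:-→d4:-→d5:-→d6:-→d7:-→d8:-→d9:-→d10:-→d11:-→d12:H1→d13:-→d14:-→d15:-→d16:-→d17:-→d18:-→d19:-→d20:H0  best=H0
  - 77.12.101.240/28 clear@28
  ? 186.218.18.14  path d0:H2→d1:-→d2:-→d3:-→d4:-→d5:-→d6:-→d7:-→d8:-→d9:-→d10:-→d11:-→d12:-→d13:-→d14:-→d15:-→d16:H3→d17:-→d18:-→d19:-→d20:-→d21:-→d22:-→d23:-→d24:-→d25:-→d26:-→d27:-→d28:H3  best=H3
  + 36.0.0.0/6 (H1) depth=6
  - 217.160.0.0/12 clear@12
  + 36.0.0.0/8 (H0) depth=8
  + 36.174.235.0/24 (H3) depth=24
  + 36.174.224.0/20 (H2) depth=20
  + 217.0.0.0/8 (H2) depth=8
  + 77.12.96.0/20 (H3) depth=20
  + 36.174.235.54/32 (H3) depth=32
  - 36.0.0.0/8 clear@8
  ? 36.174.235.54  path d0:H2→d1:-→d2:-→d3:-→d4:-→d5:-→d6:H1→d7:-→d8:-→d9:-→d10:-→d11:-→d12:-→d13:-→d14:-→d15:-→d16:-→d17:-→d18:-→d19:-→d20:H2→d21:-→d22:-→d23:-→d24:H3→d25:-→d26:-→d27:-→d28:-→d29:-→d30:-→d31:-→d32:H3  best=H3
  + 217.167.139.112/28 (H0) depth=28
  ? 186.218.0.1  path d0:H2→d1:-→d2:-→d3:-→d4:-→d5:-→d6:-→d7:-→d8:-→d9:-→d10:-→d11:-→d12:-→d13:-→d14:-→d15:-→d16:H3→d17:-→d18:-→d19:-  best=H3
  + 77.12.101.128/25 (H2) depth=25

== LOOKUPS ==
["H3","H2","H2","H3","H0","H3","H3","H3"]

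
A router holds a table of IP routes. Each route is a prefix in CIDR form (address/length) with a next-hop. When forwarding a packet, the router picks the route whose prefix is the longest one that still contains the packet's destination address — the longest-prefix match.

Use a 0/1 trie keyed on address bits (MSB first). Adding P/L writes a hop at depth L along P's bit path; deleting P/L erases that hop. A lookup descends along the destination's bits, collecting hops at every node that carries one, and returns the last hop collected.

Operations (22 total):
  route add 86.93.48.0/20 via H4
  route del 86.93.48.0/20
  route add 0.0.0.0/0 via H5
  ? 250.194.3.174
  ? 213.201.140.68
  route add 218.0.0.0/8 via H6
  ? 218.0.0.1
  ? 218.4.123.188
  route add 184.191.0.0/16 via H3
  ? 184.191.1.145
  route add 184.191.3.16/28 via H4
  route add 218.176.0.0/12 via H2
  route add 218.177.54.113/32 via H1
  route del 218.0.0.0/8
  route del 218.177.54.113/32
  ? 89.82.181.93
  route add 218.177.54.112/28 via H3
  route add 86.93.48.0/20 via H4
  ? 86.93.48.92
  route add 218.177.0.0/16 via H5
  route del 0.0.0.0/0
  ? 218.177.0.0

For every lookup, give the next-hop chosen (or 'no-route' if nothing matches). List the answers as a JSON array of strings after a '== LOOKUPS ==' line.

Process each operation:
  add 86.93.48.0/20 -> H4 at depth 20
  del 86.93.48.0/20 (clear depth 20)
  add 0.0.0.0/0 -> H5 at depth 0
  ? 250.194.3.174  path d0:H5  best=H5
  ? 213.201.140.68  path d0:H5  best=H5
  add 218.0.0.0/8 -> H6 at depth 8
  ? 218.0.0.1  path d0:H5→d1:-→d2:-→d3:-→d4:-→d5:-→d6:-→d7:-→d8:H6  best=H6
  ? 218.4.123.188  path d0:H5→d1:-→d2:-→d3:-→d4:-→d5:-→d6:-→d7:-→d8:H6  best=H6
  add 184.191.0.0/16 -> H3 at depth 16
  ? 184.191.1.145  path d0:H5→d1:-→d2:-→d3:-→d4:-→d5:-→d6:-→d7:-→d8:-→d9:-→d10:-→d11:-→d12:-→d13:-→d14:-→d15:-→d16:H3  best=H3
  add 184.191.3.16/28 -> H4 at depth 28
  add 218.176.0.0/12 -> H2 at depth 12
  add 218.177.54.113/32 -> H1 at depth 32
  del 218.0.0.0/8 (clear depth 8)
  del 218.177.54.113/32 (clear depth 32)
  ? 89.82.181.93  path d0:H5→d1:-→d2:-→d3:-→d4:-  best=H5
  add 218.177.54.112/28 -> H3 at depth 28
  add 86.93.48.0/20 -> H4 at depth 20
  ? 86.93.48.92  path d0:H5→d1:-→d2:-→d3:-→d4:-→d5:-→d6:-→d7:-→d8:-→d9:-→d10:-→d11:-→d12:-→d13:-→d14:-→d15:-→d16:-→d17:-→d18:-→d19:-→d20:H4  best=H4
  add 218.177.0.0/16 -> H5 at depth 16
  del 0.0.0.0/0 (clear depth 0)
  ? 218.177.0.0  path d0:-→d1:-→d2:-→d3:-→d4:-→d5:-→d6:-→d7:-→d8:-→d9:-→d10:-→d11:-→d12:H2→d13:-→d14:-→d15:-→d16:H5→d17:-→d18:-  best=H5

== LOOKUPS ==
["H5","H5","H6","H6","H3","H5","H4","H5"]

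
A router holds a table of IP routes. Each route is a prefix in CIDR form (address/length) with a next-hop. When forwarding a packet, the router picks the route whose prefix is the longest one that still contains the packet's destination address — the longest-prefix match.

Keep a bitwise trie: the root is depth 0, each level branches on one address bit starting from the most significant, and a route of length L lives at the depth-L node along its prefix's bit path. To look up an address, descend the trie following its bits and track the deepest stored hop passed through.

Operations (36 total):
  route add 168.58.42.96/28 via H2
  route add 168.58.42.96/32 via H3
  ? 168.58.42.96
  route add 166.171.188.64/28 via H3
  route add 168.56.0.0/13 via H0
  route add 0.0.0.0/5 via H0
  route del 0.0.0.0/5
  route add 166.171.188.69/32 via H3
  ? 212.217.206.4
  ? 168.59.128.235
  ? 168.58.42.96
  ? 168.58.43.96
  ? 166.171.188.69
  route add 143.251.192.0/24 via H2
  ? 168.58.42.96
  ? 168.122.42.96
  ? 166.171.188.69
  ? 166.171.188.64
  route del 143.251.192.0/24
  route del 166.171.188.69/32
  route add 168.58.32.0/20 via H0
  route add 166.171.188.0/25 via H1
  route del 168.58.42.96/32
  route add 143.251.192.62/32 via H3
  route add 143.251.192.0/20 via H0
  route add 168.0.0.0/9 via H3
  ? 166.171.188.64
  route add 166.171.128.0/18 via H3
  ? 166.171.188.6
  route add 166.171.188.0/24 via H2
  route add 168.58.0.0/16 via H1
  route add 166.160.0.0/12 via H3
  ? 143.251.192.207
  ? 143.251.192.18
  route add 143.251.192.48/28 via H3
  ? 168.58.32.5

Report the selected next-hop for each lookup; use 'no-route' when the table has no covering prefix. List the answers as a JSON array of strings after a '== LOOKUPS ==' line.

Trace:
  + 168.58.42.96/28 (H2) depth=28
  + 168.58.42.96/32 (H3) depth=32
  lookup 168.58.42.96: bits 10101000001110100010101001100000 walk d0:-→d1:-→d2:-→d3:-→d4:-→d5:-→d6:-→d7:-→d8:-→d9:-→d10:-→d11:-→d12:-→d13:-→d14:-→d15:-→d16:-→d17:-→d18:-→d19:-→d20:-→d21:-→d22:-→d23:-→d24:-→d25:-→d26:-→d27:-→d28:H2→d29:-→d30:-→d31:-→d32:H3 -> H3
  + 166.171.188.64/28 (H3) depth=28
  + 168.56.0.0/13 (H0) depth=13
  + 0.0.0.0/5 (H0) depth=5
  - 0.0.0.0/5 clear@5
  + 166.171.188.69/32 (H3) depth=32
  lookup 212.217.206.4: bits 1 walk d0:-→d1:- -> no-route
  lookup 168.59.128.235: bits 101010000011101 walk d0:-→d1:-→d2:-→d3:-→d4:-→d5:-→d6:-→d7:-→d8:-→d9:-→d10:-→d11:-→d12:-→d13:H0→d14:-→d15:- -> H0
  lookup 168.58.42.96: bits 10101000001110100010101001100000 walk d0:-→d1:-→d2:-→d3:-→d4:-→d5:-→d6:-→d7:-→d8:-→d9:-→d10:-→d11:-→d12:-→d13:H0→d14:-→d15:-→d16:-→d17:-→d18:-→d19:-→d20:-→d21:-→d22:-→d23:-→d24:-→d25:-→d26:-→d27:-→d28:H2→d29:-→d30:-→d31:-→d32:H3 -> H3
  lookup 168.58.43.96: bits 10101000001110100010101 walk d0:-→d1:-→d2:-→d3:-→d4:-→d5:-→d6:-→d7:-→d8:-→d9:-→d10:-→d11:-→d12:-→d13:H0→d14:-→d15:-→d16:-→d17:-→d18:-→d19:-→d20:-→d21:-→d22:-→d23:- -> H0
  lookup 166.171.188.69: bits 10100110101010111011110001000101 walk d0:-→d1:-→d2:-→d3:-→d4:-→d5:-→d6:-→d7:-→d8:-→d9:-→d10:-→d11:-→d12:-→d13:-→d14:-→d15:-→d16:-→d17:-→d18:-→d19:-→d20:-→d21:-→d22:-→d23:-→d24:-→d25:-→d26:-→d27:-→d28:H3→d29:-→d30:-→d31:-→d32:H3 -> H3
  + 143.251.192.0/24 (H2) depth=24
  lookup 168.58.42.96: bits 10101000001110100010101001100000 walk d0:-→d1:-→d2:-→d3:-→d4:-→d5:-→d6:-→d7:-→d8:-→d9:-→d10:-→d11:-→d12:-→d13:H0→d14:-→d15:-→d16:-→d17:-→d18:-→d19:-→d20:-→d21:-→d22:-→d23:-→d24:-→d25:-→d26:-→d27:-→d28:H2→d29:-→d30:-→d31:-→d32:H3 -> H3
  lookup 168.122.42.96: bits 101010000 walk d0:-→d1:-→d2:-→d3:-→d4:-→d5:-→d6:-→d7:-→d8:-→d9:- -> no-route
  lookup 166.171.188.69: bits 10100110101010111011110001000101 walk d0:-→d1:-→d2:-→d3:-→d4:-→d5:-→d6:-→d7:-→d8:-→d9:-→d10:-→d11:-→d12:-→d13:-→d14:-→d15:-→d16:-→d17:-→d18:-→d19:-→d20:-→d21:-→d22:-→d23:-→d24:-→d25:-→d26:-→d27:-→d28:H3→d29:-→d30:-→d31:-→d32:H3 -> H3
  lookup 166.171.188.64: bits 10100110101010111011110001000 walk d0:-→d1:-→d2:-→d3:-→d4:-→d5:-→d6:-→d7:-→d8:-→d9:-→d10:-→d11:-→d12:-→d13:-→d14:-→d15:-→d16:-→d17:-→d18:-→d19:-→d20:-→d21:-→d22:-→d23:-→d24:-→d25:-→d26:-→d27:-→d28:H3→d29:- -> H3
  - 143.251.192.0/24 clear@24
  - 166.171.188.69/32 clear@32
  + 168.58.32.0/20 (H0) depth=20
  + 166.171.188.0/25 (H1) depth=25
  - 168.58.42.96/32 clear@32
  + 143.251.192.62/32 (H3) depth=32
  + 143.251.192.0/20 (H0) depth=20
  + 168.0.0.0/9 (H3) depth=9
  lookup 166.171.188.64: bits 10100110101010111011110001000 walk d0:-→d1:-→d2:-→d3:-→d4:-→d5:-→d6:-→d7:-→d8:-→d9:-→d10:-→d11:-→d12:-→d13:-→d14:-→d15:-→d16:-→d17:-→d18:-→d19:-→d20:-→d21:-→d22:-→d23:-→d24:-→d25:H1→d26:-→d27:-→d28:H3→d29:- -> H3
  + 166.171.128.0/18 (H3) depth=18
  lookup 166.171.188.6: bits 1010011010101011101111000 walk d0:-→d1:-→d2:-→d3:-→d4:-→d5:-→d6:-→d7:-→d8:-→d9:-→d10:-→d11:-→d12:-→d13:-→d14:-→d15:-→d16:-→d17:-→d18:H3→d19:-→d20:-→d21:-→d22:-→d23:-→d24:-→d25:H1 -> H1
  + 166.171.188.0/24 (H2) depth=24
  + 168.58.0.0/16 (H1) depth=16
  + 166.160.0.0/12 (H3) depth=12
  lookup 143.251.192.207: bits 100011111111101111000000 walk d0:-→d1:-→d2:-→d3:-→d4:-→d5:-→d6:-→d7:-→d8:-→d9:-→d10:-→d11:-→d12:-→d13:-→d14:-→d15:-→d16:-→d17:-→d18:-→d19:-→d20:H0→d21:-→d22:-→d23:-→d24:- -> H0
  lookup 143.251.192.18: bits 10001111111110111100000000 walk d0:-→d1:-→d2:-→d3:-→d4:-→d5:-→d6:-→d7:-→d8:-→d9:-→d10:-→d11:-→d12:-→d13:-→d14:-→d15:-→d16:-→d17:-→d18:-→d19:-→d20:H0→d21:-→d22:-→d23:-→d24:-→d25:-→d26:- -> H0
  + 143.251.192.48/28 (H3) depth=28
  lookup 168.58.32.5: bits 10101000001110100010 walk d0:-→d1:-→d2:-→d3:-→d4:-→d5:-→d6:-→d7:-→d8:-→d9:H3→d10:-→d11:-→d12:-→d13:H0→d14:-→d15:-→d16:H1→d17:-→d18:-→d19:-→d20:H0 -> H0

== LOOKUPS ==
["H3","no-route","H0","H3","H0","H3","H3","no-route","H3","H3","H3","H1","H0","H0","H0"]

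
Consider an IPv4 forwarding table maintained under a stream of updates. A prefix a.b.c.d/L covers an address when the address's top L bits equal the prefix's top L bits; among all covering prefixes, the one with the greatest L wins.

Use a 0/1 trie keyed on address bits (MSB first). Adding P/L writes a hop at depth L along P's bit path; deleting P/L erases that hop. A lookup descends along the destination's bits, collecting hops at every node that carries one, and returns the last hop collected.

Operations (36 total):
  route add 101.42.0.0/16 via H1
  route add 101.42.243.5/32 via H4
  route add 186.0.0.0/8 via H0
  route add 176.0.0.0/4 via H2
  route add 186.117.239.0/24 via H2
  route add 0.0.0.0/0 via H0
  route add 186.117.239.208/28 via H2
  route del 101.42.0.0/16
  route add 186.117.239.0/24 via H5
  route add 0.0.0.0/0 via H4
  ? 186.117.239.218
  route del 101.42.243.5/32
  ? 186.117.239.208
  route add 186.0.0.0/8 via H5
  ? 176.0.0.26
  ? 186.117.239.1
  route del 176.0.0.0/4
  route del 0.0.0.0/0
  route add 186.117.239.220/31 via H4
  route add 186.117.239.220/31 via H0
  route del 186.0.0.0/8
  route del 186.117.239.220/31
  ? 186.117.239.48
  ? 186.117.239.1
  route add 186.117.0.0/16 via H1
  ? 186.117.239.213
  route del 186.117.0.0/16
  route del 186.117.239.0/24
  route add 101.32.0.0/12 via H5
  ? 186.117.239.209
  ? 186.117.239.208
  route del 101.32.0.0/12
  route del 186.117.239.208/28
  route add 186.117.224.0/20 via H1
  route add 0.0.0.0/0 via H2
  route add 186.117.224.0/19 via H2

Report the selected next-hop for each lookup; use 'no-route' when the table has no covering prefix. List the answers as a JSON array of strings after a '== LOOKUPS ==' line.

Trace:
  add 101.42.0.0/16 -> H1 at depth 16
  add 101.42.243.5/32 -> H4 at depth 32
  add 186.0.0.0/8 -> H0 at depth 8
  add 176.0.0.0/4 -> H2 at depth 4
  add 186.117.239.0/24 -> H2 at depth 24
  add 0.0.0.0/0 -> H0 at depth 0
  add 186.117.239.208/28 -> H2 at depth 28
  - 101.42.0.0/16 clear@16
  add 186.117.239.0/24 -> H5 at depth 24
  add 0.0.0.0/0 -> H4 at depth 0
  Q 186.117.239.218: descend 1011101001110101111011111101 ; hops seen [H4,H2,H0,H5,H2] ; pick H2
  - 101.42.243.5/32 clear@32
  Q 186.117.239.208: descend 1011101001110101111011111101 ; hops seen [H4,H2,H0,H5,H2] ; pick H2
  add 186.0.0.0/8 -> H5 at depth 8
  Q 176.0.0.26: descend 1011 ; hops seen [H4,H2] ; pick H2
  Q 186.117.239.1: descend 101110100111010111101111 ; hops seen [H4,H2,H5,H5] ; pick H5
  - 176.0.0.0/4 clear@4
  - 0.0.0.0/0 clear@0
  add 186.117.239.220/31 -> H4 at depth 31
  add 186.117.239.220/31 -> H0 at depth 31
  - 186.0.0.0/8 clear@8
  - 186.117.239.220/31 clear@31
  Q 186.117.239.48: descend 101110100111010111101111 ; hops seen [H5] ; pick H5
  Q 186.117.239.1: descend 101110100111010111101111 ; hops seen [H5] ; pick H5
  add 186.117.0.0/16 -> H1 at depth 16
  Q 186.117.239.213: descend 1011101001110101111011111101 ; hops seen [H1,H5,H2] ; pick H2
  - 186.117.0.0/16 clear@16
  - 186.117.239.0/24 clear@24
  add 101.32.0.0/12 -> H5 at depth 12
  Q 186.117.239.209: descend 1011101001110101111011111101 ; hops seen [H2] ; pick H2
  Q 186.117.239.208: descend 1011101001110101111011111101 ; hops seen [H2] ; pick H2
  - 101.32.0.0/12 clear@12
  - 186.117.239.208/28 clear@28
  add 186.117.224.0/20 -> H1 at depth 20
  add 0.0.0.0/0 -> H2 at depth 0
  add 186.117.224.0/19 -> H2 at depth 19

== LOOKUPS ==
["H2","H2","H2","H5","H5","H5","H2","H2","H2"]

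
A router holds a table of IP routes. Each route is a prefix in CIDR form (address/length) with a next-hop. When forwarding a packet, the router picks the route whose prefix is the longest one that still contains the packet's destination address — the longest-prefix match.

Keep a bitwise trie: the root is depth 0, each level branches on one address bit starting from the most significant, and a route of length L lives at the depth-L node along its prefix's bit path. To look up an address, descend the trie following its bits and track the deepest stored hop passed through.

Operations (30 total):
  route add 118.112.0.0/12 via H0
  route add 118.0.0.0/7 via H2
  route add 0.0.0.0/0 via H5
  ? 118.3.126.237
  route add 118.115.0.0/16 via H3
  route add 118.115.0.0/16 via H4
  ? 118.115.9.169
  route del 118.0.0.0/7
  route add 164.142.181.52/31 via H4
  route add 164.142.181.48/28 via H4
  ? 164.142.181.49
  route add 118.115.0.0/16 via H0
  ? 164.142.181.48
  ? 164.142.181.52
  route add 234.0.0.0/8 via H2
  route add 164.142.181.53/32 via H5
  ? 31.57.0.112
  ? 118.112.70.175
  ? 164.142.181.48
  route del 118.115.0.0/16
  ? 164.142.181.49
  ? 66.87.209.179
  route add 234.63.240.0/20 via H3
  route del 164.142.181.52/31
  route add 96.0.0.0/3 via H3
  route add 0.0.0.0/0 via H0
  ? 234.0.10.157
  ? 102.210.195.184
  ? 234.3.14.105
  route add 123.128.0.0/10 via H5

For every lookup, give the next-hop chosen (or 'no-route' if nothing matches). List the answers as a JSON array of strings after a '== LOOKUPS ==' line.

Trace:
  + 118.112.0.0/12 (H0) depth=12
  + 118.0.0.0/7 (H2) depth=7
  + 0.0.0.0/0 (H5) depth=0
  ? 118.3.126.237  path d0:H5→d1:-→d2:-→d3:-→d4:-→d5:-→d6:-→d7:H2→d8:-→d9:-  best=H2
  + 118.115.0.0/16 (H3) depth=16
  + 118.115.0.0/16 (H4) depth=16
  ? 118.115.9.169  path d0:H5→d1:-→d2:-→d3:-→d4:-→d5:-→d6:-→d7:H2→d8:-→d9:-→d10:-→d11:-→d12:H0→d13:-→d14:-→d15:-→d16:H4  best=H4
  - 118.0.0.0/7 clear@7
  + 164.142.181.52/31 (H4) depth=31
  + 164.142.181.48/28 (H4) depth=28
  ? 164.142.181.49  path d0:H5→d1:-→d2:-→d3:-→d4:-→d5:-→d6:-→d7:-→d8:-→d9:-→d10:-→d11:-→d12:-→d13:-→d14:-→d15:-→d16:-→d17:-→d18:-→d19:-→d20:-→d21:-→d22:-→d23:-→d24:-→d25:-→d26:-→d27:-→d28:H4→d29:-  best=H4
  + 118.115.0.0/16 (H0) depth=16
  ? 164.142.181.48  path d0:H5→d1:-→d2:-→d3:-→d4:-→d5:-→d6:-→d7:-→d8:-→d9:-→d10:-→d11:-→d12:-→d13:-→d14:-→d15:-→d16:-→d17:-→d18:-→d19:-→d20:-→d21:-→d22:-→d23:-→d24:-→d25:-→d26:-→d27:-→d28:H4→d29:-  best=H4
  ? 164.142.181.52  path d0:H5→d1:-→d2:-→d3:-→d4:-→d5:-→d6:-→d7:-→d8:-→d9:-→d10:-→d11:-→d12:-→d13:-→d14:-→d15:-→d16:-→d17:-→d18:-→d19:-→d20:-→d21:-→d22:-→d23:-→d24:-→d25:-→d26:-→d27:-→d28:H4→d29:-→d30:-→d31:H4  best=H4
  + 234.0.0.0/8 (H2) depth=8
  + 164.142.181.53/32 (H5) depth=32
  ? 31.57.0.112  path d0:H5→d1:-  best=H5
  ? 118.112.70.175  path d0:H5→d1:-→d2:-→d3:-→d4:-→d5:-→d6:-→d7:-→d8:-→d9:-→d10:-→d11:-→d12:H0→d13:-→d14:-  best=H0
  ? 164.142.181.48  path d0:H5→d1:-→d2:-→d3:-→d4:-→d5:-→d6:-→d7:-→d8:-→d9:-→d10:-→d11:-→d12:-→d13:-→d14:-→d15:-→d16:-→d17:-→d18:-→d19:-→d20:-→d21:-→d22:-→d23:-→d24:-→d25:-→d26:-→d27:-→d28:H4→d29:-  best=H4
  - 118.115.0.0/16 clear@16
  ? 164.142.181.49  path d0:H5→d1:-→d2:-→d3:-→d4:-→d5:-→d6:-→d7:-→d8:-→d9:-→d10:-→d11:-→d12:-→d13:-→d14:-→d15:-→d16:-→d17:-→d18:-→d19:-→d20:-→d21:-→d22:-→d23:-→d24:-→d25:-→d26:-→d27:-→d28:H4→d29:-  best=H4
  ? 66.87.209.179  path d0:H5→d1:-→d2:-  best=H5
  + 234.63.240.0/20 (H3) depth=20
  - 164.142.181.52/31 clear@31
  + 96.0.0.0/3 (H3) depth=3
  + 0.0.0.0/0 (H0) depth=0
  ? 234.0.10.157  path d0:H0→d1:-→d2:-→d3:-→d4:-→d5:-→d6:-→d7:-→d8:H2→d9:-→d10:-  best=H2
  ? 102.210.195.184  path d0:H0→d1:-→d2:-→d3:H3  best=H3
  ? 234.3.14.105  path d0:H0→d1:-→d2:-→d3:-→d4:-→d5:-→d6:-→d7:-→d8:H2→d9:-→d10:-  best=H2
  + 123.128.0.0/10 (H5) depth=10

== LOOKUPS ==
["H2","H4","H4","H4","H4","H5","H0","H4","H4","H5","H2","H3","H2"]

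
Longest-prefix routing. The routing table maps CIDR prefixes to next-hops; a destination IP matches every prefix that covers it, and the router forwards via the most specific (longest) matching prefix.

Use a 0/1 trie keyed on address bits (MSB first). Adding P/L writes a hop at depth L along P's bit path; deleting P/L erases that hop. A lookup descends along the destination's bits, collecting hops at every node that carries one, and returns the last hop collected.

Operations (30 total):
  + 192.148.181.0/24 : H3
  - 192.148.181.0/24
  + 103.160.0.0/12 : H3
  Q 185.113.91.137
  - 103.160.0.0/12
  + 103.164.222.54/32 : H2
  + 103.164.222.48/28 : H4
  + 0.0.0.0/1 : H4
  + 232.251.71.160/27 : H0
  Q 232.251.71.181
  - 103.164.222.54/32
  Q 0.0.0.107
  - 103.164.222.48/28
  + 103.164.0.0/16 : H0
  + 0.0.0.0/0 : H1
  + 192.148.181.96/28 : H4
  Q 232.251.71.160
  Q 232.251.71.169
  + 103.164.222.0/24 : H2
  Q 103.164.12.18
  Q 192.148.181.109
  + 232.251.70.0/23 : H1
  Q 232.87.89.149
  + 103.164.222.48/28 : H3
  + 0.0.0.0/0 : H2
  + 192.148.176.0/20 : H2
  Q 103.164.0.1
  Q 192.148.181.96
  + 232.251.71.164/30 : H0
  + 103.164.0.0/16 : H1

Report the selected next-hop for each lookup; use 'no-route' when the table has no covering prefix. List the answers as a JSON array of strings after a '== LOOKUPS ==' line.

Trace:
  add 192.148.181.0/24 -> H3 at depth 24
  - 192.148.181.0/24 clear@24
  add 103.160.0.0/12 -> H3 at depth 12
  lookup 185.113.91.137: bits 1 walk d0:-→d1:- -> no-route
  - 103.160.0.0/12 clear@12
  add 103.164.222.54/32 -> H2 at depth 32
  add 103.164.222.48/28 -> H4 at depth 28
  add 0.0.0.0/1 -> H4 at depth 1
  add 232.251.71.160/27 -> H0 at depth 27
  lookup 232.251.71.181: bits 111010001111101101000111101 walk d0:-→d1:-→d2:-→d3:-→d4:-→d5:-→d6:-→d7:-→d8:-→d9:-→d10:-→d11:-→d12:-→d13:-→d14:-→d15:-→d16:-→d17:-→d18:-→d19:-→d20:-→d21:-→d22:-→d23:-→d24:-→d25:-→d26:-→d27:H0 -> H0
  - 103.164.222.54/32 clear@32
  lookup 0.0.0.107: bits 0 walk d0:-→d1:H4 -> H4
  - 103.164.222.48/28 clear@28
  add 103.164.0.0/16 -> H0 at depth 16
  add 0.0.0.0/0 -> H1 at depth 0
  add 192.148.181.96/28 -> H4 at depth 28
  lookup 232.251.71.160: bits 111010001111101101000111101 walk d0:H1→d1:-→d2:-→d3:-→d4:-→d5:-→d6:-→d7:-→d8:-→d9:-→d10:-→d11:-→d12:-→d13:-→d14:-→d15:-→d16:-→d17:-→d18:-→d19:-→d20:-→d21:-→d22:-→d23:-→d24:-→d25:-→d26:-→d27:H0 -> H0
  lookup 232.251.71.169: bits 111010001111101101000111101 walk d0:H1→d1:-→d2:-→d3:-→d4:-→d5:-→d6:-→d7:-→d8:-→d9:-→d10:-→d11:-→d12:-→d13:-→d14:-→d15:-→d16:-→d17:-→d18:-→d19:-→d20:-→d21:-→d22:-→d23:-→d24:-→d25:-→d26:-→d27:H0 -> H0
  add 103.164.222.0/24 -> H2 at depth 24
  lookup 103.164.12.18: bits 0110011110100100 walk d0:H1→d1:H4→d2:-→d3:-→d4:-→d5:-→d6:-→d7:-→d8:-→d9:-→d10:-→d11:-→d12:-→d13:-→d14:-→d15:-→d16:H0 -> H0
  lookup 192.148.181.109: bits 1100000010010100101101010110 walk d0:H1→d1:-→d2:-→d3:-→d4:-→d5:-→d6:-→d7:-→d8:-→d9:-→d10:-→d11:-→d12:-→d13:-→d14:-→d15:-→d16:-→d17:-→d18:-→d19:-→d20:-→d21:-→d22:-→d23:-→d24:-→d25:-→d26:-→d27:-→d28:H4 -> H4
  add 232.251.70.0/23 -> H1 at depth 23
  lookup 232.87.89.149: bits 11101000 walk d0:H1→d1:-→d2:-→d3:-→d4:-→d5:-→d6:-→d7:-→d8:- -> H1
  add 103.164.222.48/28 -> H3 at depth 28
  add 0.0.0.0/0 -> H2 at depth 0
  add 192.148.176.0/20 -> H2 at depth 20
  lookup 103.164.0.1: bits 0110011110100100 walk d0:H2→d1:H4→d2:-→d3:-→d4:-→d5:-→d6:-→d7:-→d8:-→d9:-→d10:-→d11:-→d12:-→d13:-→d14:-→d15:-→d16:H0 -> H0
  lookup 192.148.181.96: bits 1100000010010100101101010110 walk d0:H2→d1:-→d2:-→d3:-→d4:-→d5:-→d6:-→d7:-→d8:-→d9:-→d10:-→d11:-→d12:-→d13:-→d14:-→d15:-→d16:-→d17:-→d18:-→d19:-→d20:H2→d21:-→d22:-→d23:-→d24:-→d25:-→d26:-→d27:-→d28:H4 -> H4
  add 232.251.71.164/30 -> H0 at depth 30
  add 103.164.0.0/16 -> H1 at depth 16

== LOOKUPS ==
["no-route","H0","H4","H0","H0","H0","H4","H1","H0","H4"]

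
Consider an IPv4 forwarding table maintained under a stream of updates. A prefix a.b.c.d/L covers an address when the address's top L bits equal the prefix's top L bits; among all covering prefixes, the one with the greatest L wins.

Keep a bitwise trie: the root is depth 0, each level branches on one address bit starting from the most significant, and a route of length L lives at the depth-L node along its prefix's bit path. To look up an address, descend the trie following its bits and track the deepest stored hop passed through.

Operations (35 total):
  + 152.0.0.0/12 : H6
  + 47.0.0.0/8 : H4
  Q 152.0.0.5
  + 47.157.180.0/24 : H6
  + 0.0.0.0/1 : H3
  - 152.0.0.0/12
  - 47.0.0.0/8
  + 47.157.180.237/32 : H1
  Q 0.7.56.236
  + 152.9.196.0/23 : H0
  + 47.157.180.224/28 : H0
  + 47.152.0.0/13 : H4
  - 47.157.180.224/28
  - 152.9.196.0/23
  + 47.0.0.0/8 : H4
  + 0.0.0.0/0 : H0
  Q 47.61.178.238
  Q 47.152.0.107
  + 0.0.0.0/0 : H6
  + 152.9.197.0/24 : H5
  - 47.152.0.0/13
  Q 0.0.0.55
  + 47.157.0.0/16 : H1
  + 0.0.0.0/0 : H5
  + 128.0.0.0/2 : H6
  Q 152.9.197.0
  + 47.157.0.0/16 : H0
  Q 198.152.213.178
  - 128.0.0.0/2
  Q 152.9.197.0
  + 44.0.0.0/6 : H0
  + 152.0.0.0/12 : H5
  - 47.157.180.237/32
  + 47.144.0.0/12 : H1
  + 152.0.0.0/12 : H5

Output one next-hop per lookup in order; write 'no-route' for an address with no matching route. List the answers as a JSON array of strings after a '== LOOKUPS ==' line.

Apply in order:
  add 152.0.0.0/12 -> H6 at depth 12
  add 47.0.0.0/8 -> H4 at depth 8
  lookup 152.0.0.5: bits 100110000000 walk d0:-→d1:-→d2:-→d3:-→d4:-→d5:-→d6:-→d7:-→d8:-→d9:-→d10:-→d11:-→d12:H6 -> H6
  add 47.157.180.0/24 -> H6 at depth 24
  add 0.0.0.0/1 -> H3 at depth 1
  del 152.0.0.0/12 (clear depth 12)
  del 47.0.0.0/8 (clear depth 8)
  add 47.157.180.237/32 -> H1 at depth 32
  lookup 0.7.56.236: bits 00 walk d0:-→d1:H3→d2:- -> H3
  add 152.9.196.0/23 -> H0 at depth 23
  add 47.157.180.224/28 -> H0 at depth 28
  add 47.152.0.0/13 -> H4 at depth 13
  del 47.157.180.224/28 (clear depth 28)
  del 152.9.196.0/23 (clear depth 23)
  add 47.0.0.0/8 -> H4 at depth 8
  add 0.0.0.0/0 -> H0 at depth 0
  lookup 47.61.178.238: bits 00101111 walk d0:H0→d1:H3→d2:-→d3:-→d4:-→d5:-→d6:-→d7:-→d8:H4 -> H4
  lookup 47.152.0.107: bits 0010111110011 walk d0:H0→d1:H3→d2:-→d3:-→d4:-→d5:-→d6:-→d7:-→d8:H4→d9:-→d10:-→d11:-→d12:-→d13:H4 -> H4
  add 0.0.0.0/0 -> H6 at depth 0
  add 152.9.197.0/24 -> H5 at depth 24
  del 47.152.0.0/13 (clear depth 13)
  lookup 0.0.0.55: bits 00 walk d0:H6→d1:H3→d2:- -> H3
  add 47.157.0.0/16 -> H1 at depth 16
  add 0.0.0.0/0 -> H5 at depth 0
  add 128.0.0.0/2 -> H6 at depth 2
  lookup 152.9.197.0: bits 100110000000100111000101 walk d0:H5→d1:-→d2:H6→d3:-→d4:-→d5:-→d6:-→d7:-→d8:-→d9:-→d10:-→d11:-→d12:-→d13:-→d14:-→d15:-→d16:-→d17:-→d18:-→d19:-→d20:-→d21:-→d22:-→d23:-→d24:H5 -> H5
  add 47.157.0.0/16 -> H0 at depth 16
  lookup 198.152.213.178: bits 1 walk d0:H5→d1:- -> H5
  del 128.0.0.0/2 (clear depth 2)
  lookup 152.9.197.0: bits 100110000000100111000101 walk d0:H5→d1:-→d2:-→d3:-→d4:-→d5:-→d6:-→d7:-→d8:-→d9:-→d10:-→d11:-→d12:-→d13:-→d14:-→d15:-→d16:-→d17:-→d18:-→d19:-→d20:-→d21:-→d22:-→d23:-→d24:H5 -> H5
  add 44.0.0.0/6 -> H0 at depth 6
  add 152.0.0.0/12 -> H5 at depth 12
  del 47.157.180.237/32 (clear depth 32)
  add 47.144.0.0/12 -> H1 at depth 12
  add 152.0.0.0/12 -> H5 at depth 12

== LOOKUPS ==
["H6","H3","H4","H4","H3","H5","H5","H5"]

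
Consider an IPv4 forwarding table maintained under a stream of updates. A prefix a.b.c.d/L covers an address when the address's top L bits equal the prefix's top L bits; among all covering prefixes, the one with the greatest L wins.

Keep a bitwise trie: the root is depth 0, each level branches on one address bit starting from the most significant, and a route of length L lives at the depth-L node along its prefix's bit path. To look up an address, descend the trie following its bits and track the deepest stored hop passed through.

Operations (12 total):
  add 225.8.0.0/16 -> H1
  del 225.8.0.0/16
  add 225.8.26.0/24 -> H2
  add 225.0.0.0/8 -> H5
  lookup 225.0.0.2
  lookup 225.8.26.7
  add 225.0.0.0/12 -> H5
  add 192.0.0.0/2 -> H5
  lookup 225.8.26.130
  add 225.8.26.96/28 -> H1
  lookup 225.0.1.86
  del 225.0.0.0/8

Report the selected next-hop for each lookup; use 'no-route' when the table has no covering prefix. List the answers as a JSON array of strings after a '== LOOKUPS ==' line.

Process each operation:
  + 225.8.0.0/16 (H1) depth=16
  - 225.8.0.0/16 clear@16
  + 225.8.26.0/24 (H2) depth=24
  + 225.0.0.0/8 (H5) depth=8
  ? 225.0.0.2  path d0:-→d1:-→d2:-→d3:-→d4:-→d5:-→d6:-→d7:-→d8:H5→d9:-→d10:-→d11:-→d12:-  best=H5
  ? 225.8.26.7  path d0:-→d1:-→d2:-→d3:-→d4:-→d5:-→d6:-→d7:-→d8:H5→d9:-→d10:-→d11:-→d12:-→d13:-→d14:-→d15:-→d16:-→d17:-→d18:-→d19:-→d20:-→d21:-→d22:-→d23:-→d24:H2  best=H2
  + 225.0.0.0/12 (H5) depth=12
  + 192.0.0.0/2 (H5) depth=2
  ? 225.8.26.130  path d0:-→d1:-→d2:H5→d3:-→d4:-→d5:-→d6:-→d7:-→d8:H5→d9:-→d10:-→d11:-→d12:H5→d13:-→d14:-→d15:-→d16:-→d17:-→d18:-→d19:-→d20:-→d21:-→d22:-→d23:-→d24:H2  best=H2
  + 225.8.26.96/28 (H1) depth=28
  ? 225.0.1.86  path d0:-→d1:-→d2:H5→d3:-→d4:-→d5:-→d6:-→d7:-→d8:H5→d9:-→d10:-→d11:-→d12:H5  best=H5
  - 225.0.0.0/8 clear@8

== LOOKUPS ==
["H5","H2","H2","H5"]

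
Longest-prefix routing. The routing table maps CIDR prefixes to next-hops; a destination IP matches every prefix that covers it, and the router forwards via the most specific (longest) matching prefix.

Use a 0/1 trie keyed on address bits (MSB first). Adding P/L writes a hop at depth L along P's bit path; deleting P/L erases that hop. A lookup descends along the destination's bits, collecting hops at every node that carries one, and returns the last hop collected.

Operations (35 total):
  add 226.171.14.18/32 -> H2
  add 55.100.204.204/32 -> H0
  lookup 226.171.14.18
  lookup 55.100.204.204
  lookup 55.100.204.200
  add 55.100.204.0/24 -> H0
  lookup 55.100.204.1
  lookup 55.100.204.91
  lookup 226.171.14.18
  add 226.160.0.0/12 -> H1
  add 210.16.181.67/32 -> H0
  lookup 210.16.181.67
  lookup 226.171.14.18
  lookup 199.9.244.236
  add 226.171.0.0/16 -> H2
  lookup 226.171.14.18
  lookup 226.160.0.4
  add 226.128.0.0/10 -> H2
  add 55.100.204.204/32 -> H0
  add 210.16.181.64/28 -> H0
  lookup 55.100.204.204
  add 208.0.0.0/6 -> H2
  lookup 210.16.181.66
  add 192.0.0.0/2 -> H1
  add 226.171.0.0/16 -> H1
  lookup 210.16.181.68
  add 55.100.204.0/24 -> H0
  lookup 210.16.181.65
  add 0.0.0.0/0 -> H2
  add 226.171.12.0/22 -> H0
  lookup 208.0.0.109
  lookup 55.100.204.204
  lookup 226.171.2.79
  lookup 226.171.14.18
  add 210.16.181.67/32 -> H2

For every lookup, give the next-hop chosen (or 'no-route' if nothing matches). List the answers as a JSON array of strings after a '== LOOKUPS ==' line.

Process each operation:
  + 226.171.14.18/32 (H2) depth=32
  + 55.100.204.204/32 (H0) depth=32
  ? 226.171.14.18  path d0:-→d1:-→d2:-→d3:-→d4:-→d5:-→d6:-→d7:-→d8:-→d9:-→d10:-→d11:-→d12:-→d13:-→d14:-→d15:-→d16:-→d17:-→d18:-→d19:-→d20:-→d21:-→d22:-→d23:-→d24:-→d25:-→d26:-→d27:-→d28:-→d29:-→d30:-→d31:-→d32:H2  best=H2
  ? 55.100.204.204  path d0:-→d1:-→d2:-→d3:-→d4:-→d5:-→d6:-→d7:-→d8:-→d9:-→d10:-→d11:-→d12:-→d13:-→d14:-→d15:-→d16:-→d17:-→d18:-→d19:-→d20:-→d21:-→d22:-→d23:-→d24:-→d25:-→d26:-→d27:-→d28:-→d29:-→d30:-→d31:-→d32:H0  best=H0
  ? 55.100.204.200  path d0:-→d1:-→d2:-→d3:-→d4:-→d5:-→d6:-→d7:-→d8:-→d9:-→d10:-→d11:-→d12:-→d13:-→d14:-→d15:-→d16:-→d17:-→d18:-→d19:-→d20:-→d21:-→d22:-→d23:-→d24:-→d25:-→d26:-→d27:-→d28:-→d29:-  best=no-route
  + 55.100.204.0/24 (H0) depth=24
  ? 55.100.204.1  path d0:-→d1:-→d2:-→d3:-→d4:-→d5:-→d6:-→d7:-→d8:-→d9:-→d10:-→d11:-→d12:-→d13:-→d14:-→d15:-→d16:-→d17:-→d18:-→d19:-→d20:-→d21:-→d22:-→d23:-→d24:H0  best=H0
  ? 55.100.204.91  path d0:-→d1:-→d2:-→d3:-→d4:-→d5:-→d6:-→d7:-→d8:-→d9:-→d10:-→d11:-→d12:-→d13:-→d14:-→d15:-→d16:-→d17:-→d18:-→d19:-→d20:-→d21:-→d22:-→d23:-→d24:H0  best=H0
  ? 226.171.14.18  path d0:-→d1:-→d2:-→d3:-→d4:-→d5:-→d6:-→d7:-→d8:-→d9:-→d10:-→d11:-→d12:-→d13:-→d14:-→d15:-→d16:-→d17:-→d18:-→d19:-→d20:-→d21:-→d22:-→d23:-→d24:-→d25:-→d26:-→d27:-→d28:-→d29:-→d30:-→d31:-→d32:H2  best=H2
  + 226.160.0.0/12 (H1) depth=12
  + 210.16.181.67/32 (H0) depth=32
  ? 210.16.181.67  path d0:-→d1:-→d2:-→d3:-→d4:-→d5:-→d6:-→d7:-→d8:-→d9:-→d10:-→d11:-→d12:-→d13:-→d14:-→d15:-→d16:-→d17:-→d18:-→d19:-→d20:-→d21:-→d22:-→d23:-→d24:-→d25:-→d26:-→d27:-→d28:-→d29:-→d30:-→d31:-→d32:H0  best=H0
  ? 226.171.14.18  path d0:-→d1:-→d2:-→d3:-→d4:-→d5:-→d6:-→d7:-→d8:-→d9:-→d10:-→d11:-→d12:H1→d13:-→d14:-→d15:-→d16:-→d17:-→d18:-→d19:-→d20:-→d21:-→d22:-→d23:-→d24:-→d25:-→d26:-→d27:-→d28:-→d29:-→d30:-→d31:-→d32:H2  best=H2
  ? 199.9.244.236  path d0:-→d1:-→d2:-→d3:-  best=no-route
  + 226.171.0.0/16 (H2) depth=16
  ? 226.171.14.18  path d0:-→d1:-→d2:-→d3:-→d4:-→d5:-→d6:-→d7:-→d8:-→d9:-→d10:-→d11:-→d12:H1→d13:-→d14:-→d15:-→d16:H2→d17:-→d18:-→d19:-→d20:-→d21:-→d22:-→d23:-→d24:-→d25:-→d26:-→d27:-→d28:-→d29:-→d30:-→d31:-→d32:H2  best=H2
  ? 226.160.0.4  path d0:-→d1:-→d2:-→d3:-→d4:-→d5:-→d6:-→d7:-→d8:-→d9:-→d10:-→d11:-→d12:H1  best=H1
  + 226.128.0.0/10 (H2) depth=10
  + 55.100.204.204/32 (H0) depth=32
  + 210.16.181.64/28 (H0) depth=28
  ? 55.100.204.204  path d0:-→d1:-→d2:-→d3:-→d4:-→d5:-→d6:-→d7:-→d8:-→d9:-→d10:-→d11:-→d12:-→d13:-→d14:-→d15:-→d16:-→d17:-→d18:-→d19:-→d20:-→d21:-→d22:-→d23:-→d24:H0→d25:-→d26:-→d27:-→d28:-→d29:-→d30:-→d31:-→d32:H0  best=H0
  + 208.0.0.0/6 (H2) depth=6
  ? 210.16.181.66  path d0:-→d1:-→d2:-→d3:-→d4:-→d5:-→d6:H2→d7:-→d8:-→d9:-→d10:-→d11:-→d12:-→d13:-→d14:-→d15:-→d16:-→d17:-→d18:-→d19:-→d20:-→d21:-→d22:-→d23:-→d24:-→d25:-→d26:-→d27:-→d28:H0→d29:-→d30:-→d31:-  best=H0
  + 192.0.0.0/2 (H1) depth=2
  + 226.171.0.0/16 (H1) depth=16
  ? 210.16.181.68  path d0:-→d1:-→d2:H1→d3:-→d4:-→d5:-→d6:H2→d7:-→d8:-→d9:-→d10:-→d11:-→d12:-→d13:-→d14:-→d15:-→d16:-→d17:-→d18:-→d19:-→d20:-→d21:-→d22:-→d23:-→d24:-→d25:-→d26:-→d27:-→d28:H0→d29:-  best=H0
  + 55.100.204.0/24 (H0) depth=24
  ? 210.16.181.65  path d0:-→d1:-→d2:H1→d3:-→d4:-→d5:-→d6:H2→d7:-→d8:-→d9:-→d10:-→d11:-→d12:-→d13:-→d14:-→d15:-→d16:-→d17:-→d18:-→d19:-→d20:-→d21:-→d22:-→d23:-→d24:-→d25:-→d26:-→d27:-→d28:H0→d29:-→d30:-  best=H0
  + 0.0.0.0/0 (H2) depth=0
  + 226.171.12.0/22 (H0) depth=22
  ? 208.0.0.109  path d0:H2→d1:-→d2:H1→d3:-→d4:-→d5:-→d6:H2  best=H2
  ? 55.100.204.204  path d0:H2→d1:-→d2:-→d3:-→d4:-→d5:-→d6:-→d7:-→d8:-→d9:-→d10:-→d11:-→d12:-→d13:-→d14:-→d15:-→d16:-→d17:-→d18:-→d19:-→d20:-→d21:-→d22:-→d23:-→d24:H0→d25:-→d26:-→d27:-→d28:-→d29:-→d30:-→d31:-→d32:H0  best=H0
  ? 226.171.2.79  path d0:H2→d1:-→d2:H1→d3:-→d4:-→d5:-→d6:-→d7:-→d8:-→d9:-→d10:H2→d11:-→d12:H1→d13:-→d14:-→d15:-→d16:H1→d17:-→d18:-→d19:-→d20:-  best=H1
  ? 226.171.14.18  path d0:H2→d1:-→d2:H1→d3:-→d4:-→d5:-→d6:-→d7:-→d8:-→d9:-→d10:H2→d11:-→d12:H1→d13:-→d14:-→d15:-→d16:H1→d17:-→d18:-→d19:-→d20:-→d21:-→d22:H0→d23:-→d24:-→d25:-→d26:-→d27:-→d28:-→d29:-→d30:-→d31:-→d32:H2  best=H2
  + 210.16.181.67/32 (H2) depth=32

== LOOKUPS ==
["H2","H0","no-route","H0","H0","H2","H0","H2","no-route","H2","H1","H0","H0","H0","H0","H2","H0","H1","H2"]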